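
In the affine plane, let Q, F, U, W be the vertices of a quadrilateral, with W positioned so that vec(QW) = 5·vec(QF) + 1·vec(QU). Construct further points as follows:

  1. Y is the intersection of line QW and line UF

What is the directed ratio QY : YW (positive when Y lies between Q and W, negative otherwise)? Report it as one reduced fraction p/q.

Assign Q = (0, 0), F = (1, 0), U = (0, 1), W = (5, 1) — the answer is frame-independent, so this choice is without loss of generality.
1. Y is the intersection of line QW and line UF ⇒ Y = (5/6, 1/6)
Y = Q + t·(W−Q) with t = 1/6, so QY:YW = t:(1−t) = 1/6:5/6

QY:YW = 1/5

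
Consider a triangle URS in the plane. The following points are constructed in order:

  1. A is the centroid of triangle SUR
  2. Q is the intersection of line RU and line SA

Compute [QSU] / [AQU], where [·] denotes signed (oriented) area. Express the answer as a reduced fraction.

Choose coordinates U = (0, 0), R = (1, 0), S = (0, 1).
1. A is the centroid of triangle SUR ⇒ A = (1/3, 1/3)
2. Q is the intersection of line RU and line SA ⇒ Q = (1/2, 0)
2·[QSU] = 1/2, 2·[AQU] = -1/6
[QSU]:[AQU] = 1/2:-1/6 = -3

[QSU]:[AQU] = -3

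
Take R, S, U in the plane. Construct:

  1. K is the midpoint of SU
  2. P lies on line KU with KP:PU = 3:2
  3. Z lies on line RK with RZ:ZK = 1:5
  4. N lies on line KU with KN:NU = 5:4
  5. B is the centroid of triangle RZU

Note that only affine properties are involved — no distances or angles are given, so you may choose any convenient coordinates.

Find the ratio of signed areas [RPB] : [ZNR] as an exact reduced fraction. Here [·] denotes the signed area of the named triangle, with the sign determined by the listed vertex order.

[RPB]:[ZNR] = 27/25

Set R = (0, 0), S = (1, 0), U = (0, 1); any affine frame gives the same invariant.
1. K is the midpoint of SU ⇒ K = (1/2, 1/2)
2. P lies on line KU with KP:PU = 3:2 ⇒ P = (1/5, 4/5)
3. Z lies on line RK with RZ:ZK = 1:5 ⇒ Z = (1/12, 1/12)
4. N lies on line KU with KN:NU = 5:4 ⇒ N = (2/9, 7/9)
5. B is the centroid of triangle RZU ⇒ B = (1/36, 13/36)
2·[RPB] = 1/20, 2·[ZNR] = 5/108
[RPB]:[ZNR] = 1/20:5/108 = 27/25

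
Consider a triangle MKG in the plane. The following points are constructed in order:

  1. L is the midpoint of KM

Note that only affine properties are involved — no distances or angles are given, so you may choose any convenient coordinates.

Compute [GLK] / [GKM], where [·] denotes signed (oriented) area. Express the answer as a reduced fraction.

[GLK]:[GKM] = -1/2

Work in coordinates with M = (0, 0), K = (1, 0), G = (0, 1).
1. L is the midpoint of KM ⇒ L = (1/2, 0)
2·[GLK] = 1/2, 2·[GKM] = -1
[GLK]:[GKM] = 1/2:-1 = -1/2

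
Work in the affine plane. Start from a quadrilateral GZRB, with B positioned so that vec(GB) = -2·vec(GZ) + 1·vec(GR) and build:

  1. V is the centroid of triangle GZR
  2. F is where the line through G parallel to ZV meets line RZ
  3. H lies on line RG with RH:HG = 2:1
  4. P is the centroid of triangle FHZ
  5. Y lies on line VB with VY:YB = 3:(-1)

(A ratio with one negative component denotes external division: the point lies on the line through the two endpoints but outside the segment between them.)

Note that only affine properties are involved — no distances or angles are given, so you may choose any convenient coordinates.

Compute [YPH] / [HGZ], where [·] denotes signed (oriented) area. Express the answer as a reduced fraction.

Assign G = (0, 0), Z = (1, 0), R = (0, 1), B = (-2, 1) — the answer is frame-independent, so this choice is without loss of generality.
1. V is the centroid of triangle GZR ⇒ V = (1/3, 1/3)
2. F is where the line through G parallel to ZV meets line RZ ⇒ F = (2, -1)
3. H lies on line RG with RH:HG = 2:1 ⇒ H = (0, 1/3)
4. P is the centroid of triangle FHZ ⇒ P = (1, -2/9)
5. Y lies on line VB with VY:YB = 3:(-1) ⇒ Y = (-19/6, 4/3)
2·[YPH] = 41/54, 2·[HGZ] = 1/3
[YPH]:[HGZ] = 41/54:1/3 = 41/18

[YPH]:[HGZ] = 41/18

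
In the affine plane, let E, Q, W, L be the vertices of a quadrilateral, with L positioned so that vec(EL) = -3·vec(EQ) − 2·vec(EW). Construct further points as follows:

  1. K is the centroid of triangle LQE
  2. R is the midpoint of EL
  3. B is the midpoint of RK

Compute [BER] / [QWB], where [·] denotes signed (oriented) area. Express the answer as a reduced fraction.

Work in coordinates with E = (0, 0), Q = (1, 0), W = (0, 1), L = (-3, -2).
1. K is the centroid of triangle LQE ⇒ K = (-2/3, -2/3)
2. R is the midpoint of EL ⇒ R = (-3/2, -1)
3. B is the midpoint of RK ⇒ B = (-13/12, -5/6)
2·[BER] = 1/6, 2·[QWB] = 35/12
[BER]:[QWB] = 1/6:35/12 = 2/35

[BER]:[QWB] = 2/35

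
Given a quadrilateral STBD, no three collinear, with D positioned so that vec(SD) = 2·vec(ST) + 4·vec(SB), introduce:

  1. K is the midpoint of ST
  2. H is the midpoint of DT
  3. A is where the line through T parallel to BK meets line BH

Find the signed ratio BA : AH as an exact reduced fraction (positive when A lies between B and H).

Assign S = (0, 0), T = (1, 0), B = (0, 1), D = (2, 4) — the answer is frame-independent, so this choice is without loss of generality.
1. K is the midpoint of ST ⇒ K = (1/2, 0)
2. H is the midpoint of DT ⇒ H = (3/2, 2)
3. A is where the line through T parallel to BK meets line BH ⇒ A = (3/8, 5/4)
A = B + t·(H−B) with t = 1/4, so BA:AH = t:(1−t) = 1/4:3/4

BA:AH = 1/3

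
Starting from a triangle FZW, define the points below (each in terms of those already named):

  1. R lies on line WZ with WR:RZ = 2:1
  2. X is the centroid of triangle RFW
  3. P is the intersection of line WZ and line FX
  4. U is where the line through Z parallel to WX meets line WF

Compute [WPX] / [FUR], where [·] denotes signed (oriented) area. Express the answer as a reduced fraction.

[WPX]:[FUR] = 1/15

Work in coordinates with F = (0, 0), Z = (1, 0), W = (0, 1).
1. R lies on line WZ with WR:RZ = 2:1 ⇒ R = (2/3, 1/3)
2. X is the centroid of triangle RFW ⇒ X = (2/9, 4/9)
3. P is the intersection of line WZ and line FX ⇒ P = (1/3, 2/3)
4. U is where the line through Z parallel to WX meets line WF ⇒ U = (0, 5/2)
2·[WPX] = -1/9, 2·[FUR] = -5/3
[WPX]:[FUR] = -1/9:-5/3 = 1/15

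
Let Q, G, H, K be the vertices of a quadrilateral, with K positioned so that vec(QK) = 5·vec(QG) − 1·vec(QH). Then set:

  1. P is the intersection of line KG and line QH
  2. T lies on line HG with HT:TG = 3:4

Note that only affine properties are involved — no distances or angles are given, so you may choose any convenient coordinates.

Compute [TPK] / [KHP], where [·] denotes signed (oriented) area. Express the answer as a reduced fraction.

[TPK]:[KHP] = 4/7

Choose coordinates Q = (0, 0), G = (1, 0), H = (0, 1), K = (5, -1).
1. P is the intersection of line KG and line QH ⇒ P = (0, 1/4)
2. T lies on line HG with HT:TG = 3:4 ⇒ T = (3/7, 4/7)
2·[TPK] = 15/7, 2·[KHP] = 15/4
[TPK]:[KHP] = 15/7:15/4 = 4/7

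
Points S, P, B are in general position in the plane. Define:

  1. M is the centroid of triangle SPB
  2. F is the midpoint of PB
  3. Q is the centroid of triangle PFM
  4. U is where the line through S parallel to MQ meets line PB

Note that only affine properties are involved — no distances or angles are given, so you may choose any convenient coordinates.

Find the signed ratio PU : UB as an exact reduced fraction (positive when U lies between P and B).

PU:UB = -1/5

Work in coordinates with S = (0, 0), P = (1, 0), B = (0, 1).
1. M is the centroid of triangle SPB ⇒ M = (1/3, 1/3)
2. F is the midpoint of PB ⇒ F = (1/2, 1/2)
3. Q is the centroid of triangle PFM ⇒ Q = (11/18, 5/18)
4. U is where the line through S parallel to MQ meets line PB ⇒ U = (5/4, -1/4)
U = P + t·(B−P) with t = -1/4, so PU:UB = t:(1−t) = -1/4:5/4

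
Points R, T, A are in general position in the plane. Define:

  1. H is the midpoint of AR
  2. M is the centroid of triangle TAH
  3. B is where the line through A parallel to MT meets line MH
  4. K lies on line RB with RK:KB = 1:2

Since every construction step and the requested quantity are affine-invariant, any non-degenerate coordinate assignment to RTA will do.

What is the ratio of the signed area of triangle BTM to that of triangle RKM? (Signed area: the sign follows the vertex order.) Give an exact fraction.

Choose coordinates R = (0, 0), T = (1, 0), A = (0, 1).
1. H is the midpoint of AR ⇒ H = (0, 1/2)
2. M is the centroid of triangle TAH ⇒ M = (1/3, 1/2)
3. B is where the line through A parallel to MT meets line MH ⇒ B = (2/3, 1/2)
4. K lies on line RB with RK:KB = 1:2 ⇒ K = (2/9, 1/6)
2·[BTM] = -1/6, 2·[RKM] = 1/18
[BTM]:[RKM] = -1/6:1/18 = -3

[BTM]:[RKM] = -3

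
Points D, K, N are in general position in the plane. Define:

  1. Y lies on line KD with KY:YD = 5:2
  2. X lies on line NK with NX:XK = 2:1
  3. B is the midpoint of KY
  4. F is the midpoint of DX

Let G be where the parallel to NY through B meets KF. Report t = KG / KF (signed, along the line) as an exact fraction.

t = 15/26

Assign D = (0, 0), K = (1, 0), N = (0, 1) — the answer is frame-independent, so this choice is without loss of generality.
1. Y lies on line KD with KY:YD = 5:2 ⇒ Y = (2/7, 0)
2. X lies on line NK with NX:XK = 2:1 ⇒ X = (2/3, 1/3)
3. B is the midpoint of KY ⇒ B = (9/14, 0)
4. F is the midpoint of DX ⇒ F = (1/3, 1/6)
through B parallel to NY: direction (2/7, -1); meets KF at G = (8/13, 5/52)
G = K + t·(F−K) with t = 15/26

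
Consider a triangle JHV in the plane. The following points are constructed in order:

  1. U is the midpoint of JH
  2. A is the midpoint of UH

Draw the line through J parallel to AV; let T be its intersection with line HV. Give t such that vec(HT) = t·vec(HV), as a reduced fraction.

t = 4

Work in coordinates with J = (0, 0), H = (1, 0), V = (0, 1).
1. U is the midpoint of JH ⇒ U = (1/2, 0)
2. A is the midpoint of UH ⇒ A = (3/4, 0)
through J parallel to AV: direction (-3/4, 1); meets HV at T = (-3, 4)
T = H + t·(V−H) with t = 4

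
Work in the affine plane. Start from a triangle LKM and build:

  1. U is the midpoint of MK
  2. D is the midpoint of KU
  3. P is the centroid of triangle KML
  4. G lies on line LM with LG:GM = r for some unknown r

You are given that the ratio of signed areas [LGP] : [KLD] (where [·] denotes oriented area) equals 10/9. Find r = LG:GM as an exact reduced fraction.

Choose coordinates L = (0, 0), K = (1, 0), M = (0, 1).
1. U is the midpoint of MK ⇒ U = (1/2, 1/2)
2. D is the midpoint of KU ⇒ D = (3/4, 1/4)
3. P is the centroid of triangle KML ⇒ P = (1/3, 1/3)
4. With LG:GM = r, write λ = r/(r+1) so G = L + λ·(M−L); G is affine-linear in λ
Every point depending on G is an affine combination of G and λ-independent points, so each such coordinate is linear in λ; the λ² term in each signed area is a multiple of (M−L)×(M−L) = 0, so 2·[LGP] and 2·[KLD] are each linear in λ. Evaluating at λ=0 and λ=1:
  2·[LGP] = -1/3·λ,   2·[KLD] = -1/4
So [LGP]:[KLD] = (-1/3·λ) / (-1/4). Setting this equal to 10/9:
  -1/3·λ = 10/9·(-1/4)  ⇒  λ = 5/6
Then r = λ/(1−λ) = (5/6)/(1/6) = 5. Check: with r = 5, G = (0, 5/6) and [LGP]:[KLD] = 10/9 as required.

r = 5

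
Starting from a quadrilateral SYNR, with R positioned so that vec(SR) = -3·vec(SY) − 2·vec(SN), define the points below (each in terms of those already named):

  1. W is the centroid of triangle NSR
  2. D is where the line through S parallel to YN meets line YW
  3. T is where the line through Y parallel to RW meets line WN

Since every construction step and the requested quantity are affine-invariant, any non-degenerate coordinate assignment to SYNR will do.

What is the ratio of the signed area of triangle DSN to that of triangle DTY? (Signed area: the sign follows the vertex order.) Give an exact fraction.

Assign S = (0, 0), Y = (1, 0), N = (0, 1), R = (-3, -2) — the answer is frame-independent, so this choice is without loss of generality.
1. W is the centroid of triangle NSR ⇒ W = (-1, -1/3)
2. D is where the line through S parallel to YN meets line YW ⇒ D = (1/7, -1/7)
3. T is where the line through Y parallel to RW meets line WN ⇒ T = (-11/3, -35/9)
2·[DSN] = -1/7, 2·[DTY] = 8/3
[DSN]:[DTY] = -1/7:8/3 = -3/56

[DSN]:[DTY] = -3/56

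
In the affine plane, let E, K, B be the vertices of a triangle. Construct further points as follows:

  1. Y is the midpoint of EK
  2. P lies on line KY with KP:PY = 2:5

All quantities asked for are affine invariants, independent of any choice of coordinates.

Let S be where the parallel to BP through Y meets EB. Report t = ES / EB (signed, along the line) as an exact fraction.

t = 7/12

Assign E = (0, 0), K = (1, 0), B = (0, 1) — the answer is frame-independent, so this choice is without loss of generality.
1. Y is the midpoint of EK ⇒ Y = (1/2, 0)
2. P lies on line KY with KP:PY = 2:5 ⇒ P = (6/7, 0)
through Y parallel to BP: direction (6/7, -1); meets EB at S = (0, 7/12)
S = E + t·(B−E) with t = 7/12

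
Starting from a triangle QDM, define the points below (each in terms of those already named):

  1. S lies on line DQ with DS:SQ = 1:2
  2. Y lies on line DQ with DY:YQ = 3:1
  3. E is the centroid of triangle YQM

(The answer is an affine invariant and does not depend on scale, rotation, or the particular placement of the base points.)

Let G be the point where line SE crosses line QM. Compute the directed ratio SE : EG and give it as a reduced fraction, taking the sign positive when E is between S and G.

Assign Q = (0, 0), D = (1, 0), M = (0, 1) — the answer is frame-independent, so this choice is without loss of generality.
1. S lies on line DQ with DS:SQ = 1:2 ⇒ S = (2/3, 0)
2. Y lies on line DQ with DY:YQ = 3:1 ⇒ Y = (1/4, 0)
3. E is the centroid of triangle YQM ⇒ E = (1/12, 1/3)
line SE meets QM at G = (0, 8/21)
E = S + t·(G−S) with t = 7/8, so SE:EG = 7/8:1/8

SE:EG = 7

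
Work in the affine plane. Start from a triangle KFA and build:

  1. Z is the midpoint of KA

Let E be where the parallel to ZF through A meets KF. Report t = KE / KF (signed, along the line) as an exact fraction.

t = 2

Work in coordinates with K = (0, 0), F = (1, 0), A = (0, 1).
1. Z is the midpoint of KA ⇒ Z = (0, 1/2)
through A parallel to ZF: direction (1, -1/2); meets KF at E = (2, 0)
E = K + t·(F−K) with t = 2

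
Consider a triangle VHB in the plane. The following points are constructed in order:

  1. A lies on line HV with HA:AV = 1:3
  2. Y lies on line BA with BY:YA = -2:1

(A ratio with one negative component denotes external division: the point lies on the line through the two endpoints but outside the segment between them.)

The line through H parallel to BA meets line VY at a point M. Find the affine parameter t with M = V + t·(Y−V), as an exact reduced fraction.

t = 4/3

Choose coordinates V = (0, 0), H = (1, 0), B = (0, 1).
1. A lies on line HV with HA:AV = 1:3 ⇒ A = (3/4, 0)
2. Y lies on line BA with BY:YA = -2:1 ⇒ Y = (3/2, -1)
through H parallel to BA: direction (3/4, -1); meets VY at M = (2, -4/3)
M = V + t·(Y−V) with t = 4/3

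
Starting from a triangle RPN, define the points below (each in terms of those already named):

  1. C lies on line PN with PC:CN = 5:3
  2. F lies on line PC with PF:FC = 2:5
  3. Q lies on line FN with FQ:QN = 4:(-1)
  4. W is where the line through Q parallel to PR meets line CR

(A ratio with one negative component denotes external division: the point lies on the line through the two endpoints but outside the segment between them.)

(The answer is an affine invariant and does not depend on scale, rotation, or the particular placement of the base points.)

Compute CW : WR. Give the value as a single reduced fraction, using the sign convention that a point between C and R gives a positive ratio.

Work in coordinates with R = (0, 0), P = (1, 0), N = (0, 1).
1. C lies on line PN with PC:CN = 5:3 ⇒ C = (3/8, 5/8)
2. F lies on line PC with PF:FC = 2:5 ⇒ F = (23/28, 5/28)
3. Q lies on line FN with FQ:QN = 4:(-1) ⇒ Q = (-23/84, 107/84)
4. W is where the line through Q parallel to PR meets line CR ⇒ W = (107/140, 107/84)
W = C + t·(R−C) with t = -109/105, so CW:WR = t:(1−t) = -109/105:214/105

CW:WR = -109/214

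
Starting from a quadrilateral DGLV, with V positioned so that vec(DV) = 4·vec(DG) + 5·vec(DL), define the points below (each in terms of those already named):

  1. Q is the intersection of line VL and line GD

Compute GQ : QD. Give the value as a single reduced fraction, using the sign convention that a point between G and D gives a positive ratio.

GQ:QD = -2

Assign D = (0, 0), G = (1, 0), L = (0, 1), V = (4, 5) — the answer is frame-independent, so this choice is without loss of generality.
1. Q is the intersection of line VL and line GD ⇒ Q = (-1, 0)
Q = G + t·(D−G) with t = 2, so GQ:QD = t:(1−t) = 2:-1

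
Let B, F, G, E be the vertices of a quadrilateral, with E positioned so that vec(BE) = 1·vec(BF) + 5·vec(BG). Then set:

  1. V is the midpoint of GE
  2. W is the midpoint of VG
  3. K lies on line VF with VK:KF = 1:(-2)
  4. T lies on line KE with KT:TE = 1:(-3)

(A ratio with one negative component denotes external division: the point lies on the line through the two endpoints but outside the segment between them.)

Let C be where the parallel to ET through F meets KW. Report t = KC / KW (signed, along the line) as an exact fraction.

Set B = (0, 0), F = (1, 0), G = (0, 1), E = (1, 5); any affine frame gives the same invariant.
1. V is the midpoint of GE ⇒ V = (1/2, 3)
2. W is the midpoint of VG ⇒ W = (1/4, 2)
3. K lies on line VF with VK:KF = 1:(-2) ⇒ K = (0, 6)
4. T lies on line KE with KT:TE = 1:(-3) ⇒ T = (-1/2, 13/2)
through F parallel to ET: direction (-3/2, 3/2); meets KW at C = (1/3, 2/3)
C = K + t·(W−K) with t = 4/3

t = 4/3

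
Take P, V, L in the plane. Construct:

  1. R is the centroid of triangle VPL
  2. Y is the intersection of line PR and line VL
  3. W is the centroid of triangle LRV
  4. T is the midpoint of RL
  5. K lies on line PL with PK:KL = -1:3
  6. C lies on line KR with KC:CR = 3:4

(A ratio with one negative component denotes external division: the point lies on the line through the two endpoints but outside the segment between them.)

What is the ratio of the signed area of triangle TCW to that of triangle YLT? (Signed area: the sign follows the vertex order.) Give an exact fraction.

[TCW]:[YLT] = 58/21

Choose coordinates P = (0, 0), V = (1, 0), L = (0, 1).
1. R is the centroid of triangle VPL ⇒ R = (1/3, 1/3)
2. Y is the intersection of line PR and line VL ⇒ Y = (1/2, 1/2)
3. W is the centroid of triangle LRV ⇒ W = (4/9, 4/9)
4. T is the midpoint of RL ⇒ T = (1/6, 2/3)
5. K lies on line PL with PK:KL = -1:3 ⇒ K = (0, -1/2)
6. C lies on line KR with KC:CR = 3:4 ⇒ C = (1/7, -1/7)
2·[TCW] = 29/126, 2·[YLT] = 1/12
[TCW]:[YLT] = 29/126:1/12 = 58/21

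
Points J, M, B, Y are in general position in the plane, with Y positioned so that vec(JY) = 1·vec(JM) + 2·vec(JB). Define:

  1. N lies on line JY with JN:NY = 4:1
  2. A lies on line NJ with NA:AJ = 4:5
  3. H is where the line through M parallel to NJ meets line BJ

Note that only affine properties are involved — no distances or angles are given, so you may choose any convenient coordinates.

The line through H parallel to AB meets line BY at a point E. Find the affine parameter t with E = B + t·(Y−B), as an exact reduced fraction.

t = -12/5

Assign J = (0, 0), M = (1, 0), B = (0, 1), Y = (1, 2) — the answer is frame-independent, so this choice is without loss of generality.
1. N lies on line JY with JN:NY = 4:1 ⇒ N = (4/5, 8/5)
2. A lies on line NJ with NA:AJ = 4:5 ⇒ A = (4/9, 8/9)
3. H is where the line through M parallel to NJ meets line BJ ⇒ H = (0, -2)
through H parallel to AB: direction (-4/9, 1/9); meets BY at E = (-12/5, -7/5)
E = B + t·(Y−B) with t = -12/5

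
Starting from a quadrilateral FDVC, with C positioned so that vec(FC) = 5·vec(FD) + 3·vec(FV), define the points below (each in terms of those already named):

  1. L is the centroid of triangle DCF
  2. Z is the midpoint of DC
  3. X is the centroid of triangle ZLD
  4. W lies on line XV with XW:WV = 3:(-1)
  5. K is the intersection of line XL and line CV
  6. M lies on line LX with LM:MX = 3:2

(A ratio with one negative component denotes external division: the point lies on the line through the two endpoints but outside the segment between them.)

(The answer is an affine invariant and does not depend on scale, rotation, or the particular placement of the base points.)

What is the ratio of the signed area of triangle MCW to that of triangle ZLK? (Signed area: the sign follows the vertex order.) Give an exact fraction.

[MCW]:[ZLK] = -137/16

Assign F = (0, 0), D = (1, 0), V = (0, 1), C = (5, 3) — the answer is frame-independent, so this choice is without loss of generality.
1. L is the centroid of triangle DCF ⇒ L = (2, 1)
2. Z is the midpoint of DC ⇒ Z = (3, 3/2)
3. X is the centroid of triangle ZLD ⇒ X = (2, 5/6)
4. W lies on line XV with XW:WV = 3:(-1) ⇒ W = (-1, 13/12)
5. K is the intersection of line XL and line CV ⇒ K = (2, 9/5)
6. M lies on line LX with LM:MX = 3:2 ⇒ M = (2, 9/10)
2·[MCW] = 137/20, 2·[ZLK] = -4/5
[MCW]:[ZLK] = 137/20:-4/5 = -137/16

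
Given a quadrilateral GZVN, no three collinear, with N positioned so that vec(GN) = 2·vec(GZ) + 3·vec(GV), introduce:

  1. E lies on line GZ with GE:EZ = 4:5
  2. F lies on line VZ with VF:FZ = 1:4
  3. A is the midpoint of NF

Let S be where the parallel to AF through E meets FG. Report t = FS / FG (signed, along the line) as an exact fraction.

Set G = (0, 0), Z = (1, 0), V = (0, 1), N = (2, 3); any affine frame gives the same invariant.
1. E lies on line GZ with GE:EZ = 4:5 ⇒ E = (4/9, 0)
2. F lies on line VZ with VF:FZ = 1:4 ⇒ F = (1/5, 4/5)
3. A is the midpoint of NF ⇒ A = (11/10, 19/10)
through E parallel to AF: direction (-9/10, -11/10); meets FG at S = (-44/225, -176/225)
S = F + t·(G−F) with t = 89/45

t = 89/45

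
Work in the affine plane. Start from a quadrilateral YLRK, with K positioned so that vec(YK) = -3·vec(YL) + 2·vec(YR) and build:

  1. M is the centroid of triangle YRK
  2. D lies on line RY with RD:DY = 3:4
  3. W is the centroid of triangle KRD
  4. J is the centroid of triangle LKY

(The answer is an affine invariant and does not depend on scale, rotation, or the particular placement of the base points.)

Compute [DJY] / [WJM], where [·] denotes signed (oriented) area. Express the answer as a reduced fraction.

[DJY]:[WJM] = -6

Choose coordinates Y = (0, 0), L = (1, 0), R = (0, 1), K = (-3, 2).
1. M is the centroid of triangle YRK ⇒ M = (-1, 1)
2. D lies on line RY with RD:DY = 3:4 ⇒ D = (0, 4/7)
3. W is the centroid of triangle KRD ⇒ W = (-1, 25/21)
4. J is the centroid of triangle LKY ⇒ J = (-2/3, 2/3)
2·[DJY] = 8/21, 2·[WJM] = -4/63
[DJY]:[WJM] = 8/21:-4/63 = -6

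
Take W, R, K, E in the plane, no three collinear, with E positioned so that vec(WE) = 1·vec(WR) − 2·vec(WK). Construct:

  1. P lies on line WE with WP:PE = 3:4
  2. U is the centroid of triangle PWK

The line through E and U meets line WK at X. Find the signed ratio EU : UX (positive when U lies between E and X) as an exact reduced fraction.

EU:UX = 6

Assign W = (0, 0), R = (1, 0), K = (0, 1), E = (1, -2) — the answer is frame-independent, so this choice is without loss of generality.
1. P lies on line WE with WP:PE = 3:4 ⇒ P = (3/7, -6/7)
2. U is the centroid of triangle PWK ⇒ U = (1/7, 1/21)
line EU meets WK at X = (0, 7/18)
U = E + t·(X−E) with t = 6/7, so EU:UX = 6/7:1/7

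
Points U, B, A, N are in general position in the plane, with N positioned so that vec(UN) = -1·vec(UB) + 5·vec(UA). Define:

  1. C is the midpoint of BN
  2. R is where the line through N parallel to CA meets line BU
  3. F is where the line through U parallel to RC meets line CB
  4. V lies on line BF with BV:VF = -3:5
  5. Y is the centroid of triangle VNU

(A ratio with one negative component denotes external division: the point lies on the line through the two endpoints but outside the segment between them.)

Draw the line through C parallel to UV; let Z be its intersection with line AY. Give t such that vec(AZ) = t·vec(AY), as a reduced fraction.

t = 63/13

Work in coordinates with U = (0, 0), B = (1, 0), A = (0, 1), N = (-1, 5).
1. C is the midpoint of BN ⇒ C = (0, 5/2)
2. R is where the line through N parallel to CA meets line BU ⇒ R = (-1, 0)
3. F is where the line through U parallel to RC meets line CB ⇒ F = (1/2, 5/4)
4. V lies on line BF with BV:VF = -3:5 ⇒ V = (7/4, -15/8)
5. Y is the centroid of triangle VNU ⇒ Y = (1/4, 25/24)
through C parallel to UV: direction (7/4, -15/8); meets AY at Z = (63/52, 125/104)
Z = A + t·(Y−A) with t = 63/13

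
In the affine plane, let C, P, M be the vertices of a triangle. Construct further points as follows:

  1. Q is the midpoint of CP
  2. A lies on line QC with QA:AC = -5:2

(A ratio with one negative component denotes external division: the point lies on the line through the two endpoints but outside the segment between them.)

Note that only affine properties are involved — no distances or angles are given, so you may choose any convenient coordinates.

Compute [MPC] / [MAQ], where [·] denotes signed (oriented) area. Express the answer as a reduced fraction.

Work in coordinates with C = (0, 0), P = (1, 0), M = (0, 1).
1. Q is the midpoint of CP ⇒ Q = (1/2, 0)
2. A lies on line QC with QA:AC = -5:2 ⇒ A = (-1/3, 0)
2·[MPC] = -1, 2·[MAQ] = 5/6
[MPC]:[MAQ] = -1:5/6 = -6/5

[MPC]:[MAQ] = -6/5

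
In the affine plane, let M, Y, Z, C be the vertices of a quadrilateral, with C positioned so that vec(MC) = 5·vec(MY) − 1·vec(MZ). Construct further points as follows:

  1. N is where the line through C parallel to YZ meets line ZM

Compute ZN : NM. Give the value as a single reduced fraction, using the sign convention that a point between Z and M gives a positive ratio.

ZN:NM = -3/4

Set M = (0, 0), Y = (1, 0), Z = (0, 1), C = (5, -1); any affine frame gives the same invariant.
1. N is where the line through C parallel to YZ meets line ZM ⇒ N = (0, 4)
N = Z + t·(M−Z) with t = -3, so ZN:NM = t:(1−t) = -3:4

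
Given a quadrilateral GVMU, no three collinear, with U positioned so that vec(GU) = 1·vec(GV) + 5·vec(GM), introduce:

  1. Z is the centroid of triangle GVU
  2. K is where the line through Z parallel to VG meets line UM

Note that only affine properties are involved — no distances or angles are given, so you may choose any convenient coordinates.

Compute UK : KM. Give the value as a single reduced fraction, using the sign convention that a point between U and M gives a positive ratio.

UK:KM = 5

Set G = (0, 0), V = (1, 0), M = (0, 1), U = (1, 5); any affine frame gives the same invariant.
1. Z is the centroid of triangle GVU ⇒ Z = (2/3, 5/3)
2. K is where the line through Z parallel to VG meets line UM ⇒ K = (1/6, 5/3)
K = U + t·(M−U) with t = 5/6, so UK:KM = t:(1−t) = 5/6:1/6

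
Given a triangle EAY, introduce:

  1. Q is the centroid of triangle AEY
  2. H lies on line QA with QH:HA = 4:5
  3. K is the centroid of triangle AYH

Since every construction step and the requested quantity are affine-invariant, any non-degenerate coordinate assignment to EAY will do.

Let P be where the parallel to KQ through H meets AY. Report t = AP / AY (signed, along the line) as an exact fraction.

Work in coordinates with E = (0, 0), A = (1, 0), Y = (0, 1).
1. Q is the centroid of triangle AEY ⇒ Q = (1/3, 1/3)
2. H lies on line QA with QH:HA = 4:5 ⇒ H = (17/27, 5/27)
3. K is the centroid of triangle AYH ⇒ K = (44/81, 32/81)
through H parallel to KQ: direction (-17/81, -5/81); meets AY at P = (17/22, 5/22)
P = A + t·(Y−A) with t = 5/22

t = 5/22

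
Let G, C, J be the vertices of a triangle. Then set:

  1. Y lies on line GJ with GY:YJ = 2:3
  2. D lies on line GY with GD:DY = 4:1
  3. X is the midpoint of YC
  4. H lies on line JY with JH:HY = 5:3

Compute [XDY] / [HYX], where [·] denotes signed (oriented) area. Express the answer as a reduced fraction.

[XDY]:[HYX] = -16/45

Assign G = (0, 0), C = (1, 0), J = (0, 1) — the answer is frame-independent, so this choice is without loss of generality.
1. Y lies on line GJ with GY:YJ = 2:3 ⇒ Y = (0, 2/5)
2. D lies on line GY with GD:DY = 4:1 ⇒ D = (0, 8/25)
3. X is the midpoint of YC ⇒ X = (1/2, 1/5)
4. H lies on line JY with JH:HY = 5:3 ⇒ H = (0, 5/8)
2·[XDY] = -1/25, 2·[HYX] = 9/80
[XDY]:[HYX] = -1/25:9/80 = -16/45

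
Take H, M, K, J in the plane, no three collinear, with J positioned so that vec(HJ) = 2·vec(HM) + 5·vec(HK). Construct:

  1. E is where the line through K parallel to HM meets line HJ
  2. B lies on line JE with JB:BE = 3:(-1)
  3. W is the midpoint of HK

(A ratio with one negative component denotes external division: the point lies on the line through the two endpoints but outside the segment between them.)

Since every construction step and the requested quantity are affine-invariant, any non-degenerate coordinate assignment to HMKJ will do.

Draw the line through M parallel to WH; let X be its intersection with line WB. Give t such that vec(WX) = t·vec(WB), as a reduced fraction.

t = -5/2

Assign H = (0, 0), M = (1, 0), K = (0, 1), J = (2, 5) — the answer is frame-independent, so this choice is without loss of generality.
1. E is where the line through K parallel to HM meets line HJ ⇒ E = (2/5, 1)
2. B lies on line JE with JB:BE = 3:(-1) ⇒ B = (-2/5, -1)
3. W is the midpoint of HK ⇒ W = (0, 1/2)
through M parallel to WH: direction (0, -1/2); meets WB at X = (1, 17/4)
X = W + t·(B−W) with t = -5/2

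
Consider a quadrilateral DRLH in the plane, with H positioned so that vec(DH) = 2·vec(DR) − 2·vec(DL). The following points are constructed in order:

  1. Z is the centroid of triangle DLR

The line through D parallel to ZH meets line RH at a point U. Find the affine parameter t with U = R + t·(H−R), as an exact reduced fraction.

t = 7/3

Work in coordinates with D = (0, 0), R = (1, 0), L = (0, 1), H = (2, -2).
1. Z is the centroid of triangle DLR ⇒ Z = (1/3, 1/3)
through D parallel to ZH: direction (5/3, -7/3); meets RH at U = (10/3, -14/3)
U = R + t·(H−R) with t = 7/3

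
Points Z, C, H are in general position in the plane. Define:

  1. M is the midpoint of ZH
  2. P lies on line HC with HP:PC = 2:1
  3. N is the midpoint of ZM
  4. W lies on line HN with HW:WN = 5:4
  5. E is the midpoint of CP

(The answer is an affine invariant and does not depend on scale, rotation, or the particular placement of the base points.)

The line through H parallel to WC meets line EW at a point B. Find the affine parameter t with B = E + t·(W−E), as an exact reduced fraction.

Set Z = (0, 0), C = (1, 0), H = (0, 1); any affine frame gives the same invariant.
1. M is the midpoint of ZH ⇒ M = (0, 1/2)
2. P lies on line HC with HP:PC = 2:1 ⇒ P = (2/3, 1/3)
3. N is the midpoint of ZM ⇒ N = (0, 1/4)
4. W lies on line HN with HW:WN = 5:4 ⇒ W = (0, 7/12)
5. E is the midpoint of CP ⇒ E = (5/6, 1/6)
through H parallel to WC: direction (1, -7/12); meets EW at B = (5, -23/12)
B = E + t·(W−E) with t = -5

t = -5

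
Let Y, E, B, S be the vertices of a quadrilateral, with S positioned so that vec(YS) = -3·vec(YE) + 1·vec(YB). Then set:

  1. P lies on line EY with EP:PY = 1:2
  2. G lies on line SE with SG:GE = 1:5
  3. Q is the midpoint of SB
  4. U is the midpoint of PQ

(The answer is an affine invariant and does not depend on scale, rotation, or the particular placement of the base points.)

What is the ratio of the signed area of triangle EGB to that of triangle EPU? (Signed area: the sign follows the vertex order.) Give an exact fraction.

[EGB]:[EPU] = 15

Choose coordinates Y = (0, 0), E = (1, 0), B = (0, 1), S = (-3, 1).
1. P lies on line EY with EP:PY = 1:2 ⇒ P = (2/3, 0)
2. G lies on line SE with SG:GE = 1:5 ⇒ G = (-7/3, 5/6)
3. Q is the midpoint of SB ⇒ Q = (-3/2, 1)
4. U is the midpoint of PQ ⇒ U = (-5/12, 1/2)
2·[EGB] = -5/2, 2·[EPU] = -1/6
[EGB]:[EPU] = -5/2:-1/6 = 15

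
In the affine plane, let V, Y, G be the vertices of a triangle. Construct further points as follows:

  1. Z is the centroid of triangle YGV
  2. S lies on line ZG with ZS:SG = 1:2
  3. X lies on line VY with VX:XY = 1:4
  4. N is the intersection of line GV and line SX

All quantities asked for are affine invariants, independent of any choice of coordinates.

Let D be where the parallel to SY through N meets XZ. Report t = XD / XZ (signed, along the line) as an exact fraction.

t = -12

Choose coordinates V = (0, 0), Y = (1, 0), G = (0, 1).
1. Z is the centroid of triangle YGV ⇒ Z = (1/3, 1/3)
2. S lies on line ZG with ZS:SG = 1:2 ⇒ S = (2/9, 5/9)
3. X lies on line VY with VX:XY = 1:4 ⇒ X = (1/5, 0)
4. N is the intersection of line GV and line SX ⇒ N = (0, -5)
through N parallel to SY: direction (7/9, -5/9); meets XZ at D = (-7/5, -4)
D = X + t·(Z−X) with t = -12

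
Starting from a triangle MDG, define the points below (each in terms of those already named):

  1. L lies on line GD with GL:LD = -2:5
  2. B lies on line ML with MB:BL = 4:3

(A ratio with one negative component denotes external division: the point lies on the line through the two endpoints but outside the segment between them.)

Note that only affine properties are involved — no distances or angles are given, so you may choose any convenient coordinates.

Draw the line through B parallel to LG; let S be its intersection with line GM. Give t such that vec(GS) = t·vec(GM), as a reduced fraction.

Assign M = (0, 0), D = (1, 0), G = (0, 1) — the answer is frame-independent, so this choice is without loss of generality.
1. L lies on line GD with GL:LD = -2:5 ⇒ L = (-2/3, 5/3)
2. B lies on line ML with MB:BL = 4:3 ⇒ B = (-8/21, 20/21)
through B parallel to LG: direction (2/3, -2/3); meets GM at S = (0, 4/7)
S = G + t·(M−G) with t = 3/7

t = 3/7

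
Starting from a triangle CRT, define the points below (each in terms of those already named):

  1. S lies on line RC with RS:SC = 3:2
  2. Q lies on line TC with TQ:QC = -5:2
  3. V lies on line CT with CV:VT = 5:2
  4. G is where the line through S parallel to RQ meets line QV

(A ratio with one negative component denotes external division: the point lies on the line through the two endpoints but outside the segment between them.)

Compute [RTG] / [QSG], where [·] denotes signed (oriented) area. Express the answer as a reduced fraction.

Set C = (0, 0), R = (1, 0), T = (0, 1); any affine frame gives the same invariant.
1. S lies on line RC with RS:SC = 3:2 ⇒ S = (2/5, 0)
2. Q lies on line TC with TQ:QC = -5:2 ⇒ Q = (0, -2/3)
3. V lies on line CT with CV:VT = 5:2 ⇒ V = (0, 5/7)
4. G is where the line through S parallel to RQ meets line QV ⇒ G = (0, -4/15)
2·[RTG] = 19/15, 2·[QSG] = 4/25
[RTG]:[QSG] = 19/15:4/25 = 95/12

[RTG]:[QSG] = 95/12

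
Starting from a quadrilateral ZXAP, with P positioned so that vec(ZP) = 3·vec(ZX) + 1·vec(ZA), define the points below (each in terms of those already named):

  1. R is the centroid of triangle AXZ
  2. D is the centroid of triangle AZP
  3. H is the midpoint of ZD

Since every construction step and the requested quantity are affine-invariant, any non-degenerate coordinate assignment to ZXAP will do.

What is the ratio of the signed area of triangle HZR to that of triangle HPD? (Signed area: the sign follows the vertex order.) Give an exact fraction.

Set Z = (0, 0), X = (1, 0), A = (0, 1), P = (3, 1); any affine frame gives the same invariant.
1. R is the centroid of triangle AXZ ⇒ R = (1/3, 1/3)
2. D is the centroid of triangle AZP ⇒ D = (1, 2/3)
3. H is the midpoint of ZD ⇒ H = (1/2, 1/3)
2·[HZR] = -1/18, 2·[HPD] = 1/2
[HZR]:[HPD] = -1/18:1/2 = -1/9

[HZR]:[HPD] = -1/9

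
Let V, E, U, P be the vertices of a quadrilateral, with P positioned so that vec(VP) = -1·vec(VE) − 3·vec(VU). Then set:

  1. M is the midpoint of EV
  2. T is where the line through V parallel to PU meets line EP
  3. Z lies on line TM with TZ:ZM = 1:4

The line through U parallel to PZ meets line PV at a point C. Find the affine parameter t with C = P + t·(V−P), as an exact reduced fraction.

Choose coordinates V = (0, 0), E = (1, 0), U = (0, 1), P = (-1, -3).
1. M is the midpoint of EV ⇒ M = (1/2, 0)
2. T is where the line through V parallel to PU meets line EP ⇒ T = (-3/5, -12/5)
3. Z lies on line TM with TZ:ZM = 1:4 ⇒ Z = (-19/50, -48/25)
through U parallel to PZ: direction (31/50, 27/25); meets PV at C = (31/39, 31/13)
C = P + t·(V−P) with t = 70/39

t = 70/39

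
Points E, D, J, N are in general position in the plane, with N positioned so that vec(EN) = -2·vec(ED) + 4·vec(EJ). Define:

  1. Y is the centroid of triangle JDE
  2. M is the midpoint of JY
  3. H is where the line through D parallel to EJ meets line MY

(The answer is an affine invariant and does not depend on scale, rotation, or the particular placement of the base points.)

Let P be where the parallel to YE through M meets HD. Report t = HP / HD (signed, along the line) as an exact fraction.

Set E = (0, 0), D = (1, 0), J = (0, 1), N = (-2, 4); any affine frame gives the same invariant.
1. Y is the centroid of triangle JDE ⇒ Y = (1/3, 1/3)
2. M is the midpoint of JY ⇒ M = (1/6, 2/3)
3. H is where the line through D parallel to EJ meets line MY ⇒ H = (1, -1)
through M parallel to YE: direction (-1/3, -1/3); meets HD at P = (1, 3/2)
P = H + t·(D−H) with t = 5/2

t = 5/2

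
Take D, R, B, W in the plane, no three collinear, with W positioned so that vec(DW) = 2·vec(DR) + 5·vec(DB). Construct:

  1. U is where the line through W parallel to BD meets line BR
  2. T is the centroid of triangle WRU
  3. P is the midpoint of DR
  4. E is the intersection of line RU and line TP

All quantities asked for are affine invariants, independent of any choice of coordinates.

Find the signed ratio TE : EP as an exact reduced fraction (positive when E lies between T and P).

TE:EP = 4

Set D = (0, 0), R = (1, 0), B = (0, 1), W = (2, 5); any affine frame gives the same invariant.
1. U is where the line through W parallel to BD meets line BR ⇒ U = (2, -1)
2. T is the centroid of triangle WRU ⇒ T = (5/3, 4/3)
3. P is the midpoint of DR ⇒ P = (1/2, 0)
4. E is the intersection of line RU and line TP ⇒ E = (11/15, 4/15)
E = T + t·(P−T) with t = 4/5, so TE:EP = t:(1−t) = 4/5:1/5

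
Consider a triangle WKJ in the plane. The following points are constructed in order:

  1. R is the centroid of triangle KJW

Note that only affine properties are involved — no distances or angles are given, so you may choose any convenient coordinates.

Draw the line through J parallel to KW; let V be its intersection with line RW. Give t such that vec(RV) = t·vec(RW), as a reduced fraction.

t = -2

Work in coordinates with W = (0, 0), K = (1, 0), J = (0, 1).
1. R is the centroid of triangle KJW ⇒ R = (1/3, 1/3)
through J parallel to KW: direction (-1, 0); meets RW at V = (1, 1)
V = R + t·(W−R) with t = -2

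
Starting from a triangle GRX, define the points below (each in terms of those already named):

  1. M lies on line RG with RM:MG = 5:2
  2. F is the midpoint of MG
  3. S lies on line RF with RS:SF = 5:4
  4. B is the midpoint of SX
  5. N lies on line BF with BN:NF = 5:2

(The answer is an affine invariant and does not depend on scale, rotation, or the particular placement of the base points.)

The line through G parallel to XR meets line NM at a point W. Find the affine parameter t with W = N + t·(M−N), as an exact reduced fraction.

Choose coordinates G = (0, 0), R = (1, 0), X = (0, 1).
1. M lies on line RG with RM:MG = 5:2 ⇒ M = (2/7, 0)
2. F is the midpoint of MG ⇒ F = (1/7, 0)
3. S lies on line RF with RS:SF = 5:4 ⇒ S = (11/21, 0)
4. B is the midpoint of SX ⇒ B = (11/42, 1/2)
5. N lies on line BF with BN:NF = 5:2 ⇒ N = (26/147, 1/7)
through G parallel to XR: direction (1, -1); meets NM at W = (6/5, -6/5)
W = N + t·(M−N) with t = 47/5

t = 47/5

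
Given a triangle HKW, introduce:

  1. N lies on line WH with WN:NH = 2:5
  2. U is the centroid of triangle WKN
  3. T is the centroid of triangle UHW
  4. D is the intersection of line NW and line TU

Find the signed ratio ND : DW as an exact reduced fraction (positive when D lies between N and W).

ND:DW = -3/7

Assign H = (0, 0), K = (1, 0), W = (0, 1) — the answer is frame-independent, so this choice is without loss of generality.
1. N lies on line WH with WN:NH = 2:5 ⇒ N = (0, 5/7)
2. U is the centroid of triangle WKN ⇒ U = (1/3, 4/7)
3. T is the centroid of triangle UHW ⇒ T = (1/9, 11/21)
4. D is the intersection of line NW and line TU ⇒ D = (0, 1/2)
D = N + t·(W−N) with t = -3/4, so ND:DW = t:(1−t) = -3/4:7/4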